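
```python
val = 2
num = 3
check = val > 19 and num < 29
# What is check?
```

Trace:
`val = 2` → val = 2
`num = 3` → num = 3
`check = val > 19 and num < 29` → check = False
So check = False

Answer: False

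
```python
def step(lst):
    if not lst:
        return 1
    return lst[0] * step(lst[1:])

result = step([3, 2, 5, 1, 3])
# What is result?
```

Product over [3, 2, 5, 1, 3] = 3 * 2 * 5 * 1 * 3 = 90

Answer: 90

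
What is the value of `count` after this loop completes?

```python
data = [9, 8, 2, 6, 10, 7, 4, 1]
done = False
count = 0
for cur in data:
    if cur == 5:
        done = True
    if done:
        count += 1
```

Count elements after first 5 in [9, 8, 2, 6, 10, 7, 4, 1]
`count` takes the values: 0

Answer: 0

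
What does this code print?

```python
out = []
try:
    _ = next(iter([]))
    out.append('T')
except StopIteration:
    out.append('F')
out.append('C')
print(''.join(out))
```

Execution trace: 'F' (except StopIteration) → 'C' (after the try/except). Output: FC

Answer: FC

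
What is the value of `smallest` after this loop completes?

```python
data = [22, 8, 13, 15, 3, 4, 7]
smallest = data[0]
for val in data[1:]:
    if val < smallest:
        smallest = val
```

Minimum of [22, 8, 13, 15, 3, 4, 7]
`smallest` takes the values: 22 → 8 → 3

Answer: 3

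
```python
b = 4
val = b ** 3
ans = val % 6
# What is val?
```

Trace:
`b = 4` → b = 4
`val = b ** 3` → val = 64
`ans = val % 6` → ans = 4
So val = 64

Answer: 64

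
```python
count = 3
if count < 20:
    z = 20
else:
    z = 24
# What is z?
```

Trace:
`count = 3` → count = 3
`if count < 20: ...` → count < 20 is True → z = 20
So z = 20

Answer: 20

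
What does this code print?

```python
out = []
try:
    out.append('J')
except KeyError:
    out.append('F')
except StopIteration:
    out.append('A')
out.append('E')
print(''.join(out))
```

Execution trace: 'J' (try body, no exception) → 'E' (after the try/except). Output: JE

Answer: JE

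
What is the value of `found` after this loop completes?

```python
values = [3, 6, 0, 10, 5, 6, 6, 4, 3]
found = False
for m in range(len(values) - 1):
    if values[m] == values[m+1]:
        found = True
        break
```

Check consecutive duplicates in [3, 6, 0, 10, 5, 6, 6, 4, 3]
`found` takes the values: False → True

Answer: True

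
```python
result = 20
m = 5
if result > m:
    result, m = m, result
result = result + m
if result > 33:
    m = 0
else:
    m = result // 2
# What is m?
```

Trace:
`result = 20` → result = 20
`m = 5` → m = 5
`if result > m: ...` → result > m is True → result = 5; m = 20
`result = result + m` → result = 25
`if result > 33: ...` → result > 33 is False, take else branch → m = 12
So m = 12

Answer: 12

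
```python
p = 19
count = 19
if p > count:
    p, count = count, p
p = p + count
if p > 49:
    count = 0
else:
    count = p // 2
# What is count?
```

Trace:
`p = 19` → p = 19
`count = 19` → count = 19
`if p > count: ...` → p > count is False → no variable changes
`p = p + count` → p = 38
`if p > 49: ...` → p > 49 is False, take else branch → no variable changes
So count = 19

Answer: 19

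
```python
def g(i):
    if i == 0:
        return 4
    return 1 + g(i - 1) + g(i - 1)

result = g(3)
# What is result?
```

g(i) = 1 + 2·g(i-1), g(0)=4. Closed form: (4+1)·2^3 - 1 = 39.

Answer: 39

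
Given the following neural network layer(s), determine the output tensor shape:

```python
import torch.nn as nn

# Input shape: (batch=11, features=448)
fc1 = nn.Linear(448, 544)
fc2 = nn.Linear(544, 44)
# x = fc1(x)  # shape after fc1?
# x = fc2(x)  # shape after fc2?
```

Input: (11, 448) -> after fc1: (11, 544) -> Output: (11, 44)

Answer: (11, 44)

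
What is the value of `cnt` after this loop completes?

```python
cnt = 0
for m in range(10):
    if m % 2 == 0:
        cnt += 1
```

Count numbers divisible by 2 in range(10)
`cnt` takes the values: 0 → 1 → 2 → 3 → 4 → 5

Answer: 5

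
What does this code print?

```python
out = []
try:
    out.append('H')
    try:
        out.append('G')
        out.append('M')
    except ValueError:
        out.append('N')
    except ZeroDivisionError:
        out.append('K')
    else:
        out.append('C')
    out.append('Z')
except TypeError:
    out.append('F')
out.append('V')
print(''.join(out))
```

Execution trace: 'H' (try body) → 'G' (inner try body) → 'M' (inner try body, no exception) → 'C' (inner else) → 'Z' (try body, no exception) → 'V' (after the try/except). Output: HGMCZV

Answer: HGMCZV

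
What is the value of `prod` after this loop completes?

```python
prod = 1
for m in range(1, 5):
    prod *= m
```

4! = 24
`prod` takes the values: 1 → 2 → 6 → 24

Answer: 24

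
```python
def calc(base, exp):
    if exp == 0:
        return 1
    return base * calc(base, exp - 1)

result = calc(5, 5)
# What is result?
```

calc(5, 5) = 5 * 5 * 5 * 5 * 5 = 3125

Answer: 3125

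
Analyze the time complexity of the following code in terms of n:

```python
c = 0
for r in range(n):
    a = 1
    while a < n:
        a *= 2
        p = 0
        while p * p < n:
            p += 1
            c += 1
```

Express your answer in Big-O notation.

Each loop level contributes: n × log n × √n. Multiplying the contributions gives O(n√n log n).

Answer: O(n√n log n)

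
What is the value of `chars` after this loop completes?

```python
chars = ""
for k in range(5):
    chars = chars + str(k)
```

Concatenate digits 0 to 4
`chars` takes the values: "" → "0" → "01" → "012" → "0123" → "01234"

Answer: "01234"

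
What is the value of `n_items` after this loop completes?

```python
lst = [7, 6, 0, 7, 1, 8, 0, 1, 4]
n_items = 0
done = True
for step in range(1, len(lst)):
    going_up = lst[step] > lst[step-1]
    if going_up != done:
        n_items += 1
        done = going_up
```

Count direction changes in [7, 6, 0, 7, 1, 8, 0, 1, 4]
`n_items` takes the values: 0 → 1 → 2 → 3 → 4 → 5 → 6

Answer: 6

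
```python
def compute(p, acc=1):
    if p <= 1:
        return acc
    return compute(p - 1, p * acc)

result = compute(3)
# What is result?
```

Accumulator trace (n, acc): (3, 1) -> (2, 3) -> (1, 6) -> return 6

Answer: 6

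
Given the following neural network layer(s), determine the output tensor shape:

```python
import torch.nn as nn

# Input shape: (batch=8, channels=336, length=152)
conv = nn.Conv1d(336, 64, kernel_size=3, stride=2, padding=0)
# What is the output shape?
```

Input: (8, 336, 152) -> Output: (8, 64, 75)

Answer: (8, 64, 75)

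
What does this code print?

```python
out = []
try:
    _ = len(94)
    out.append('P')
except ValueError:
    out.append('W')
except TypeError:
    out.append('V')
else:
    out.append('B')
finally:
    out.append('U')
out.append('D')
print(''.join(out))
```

Execution trace: 'V' (except TypeError) → 'U' (finally) → 'D' (after the try/except). Output: VUD

Answer: VUD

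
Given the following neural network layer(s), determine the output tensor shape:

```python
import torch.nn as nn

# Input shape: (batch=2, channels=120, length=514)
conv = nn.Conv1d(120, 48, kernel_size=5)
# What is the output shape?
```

Input: (2, 120, 514) -> Output: (2, 48, 510)

Answer: (2, 48, 510)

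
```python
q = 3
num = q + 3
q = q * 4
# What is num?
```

Trace:
`q = 3` → q = 3
`num = q + 3` → num = 6
`q = q * 4` → q = 12
So num = 6

Answer: 6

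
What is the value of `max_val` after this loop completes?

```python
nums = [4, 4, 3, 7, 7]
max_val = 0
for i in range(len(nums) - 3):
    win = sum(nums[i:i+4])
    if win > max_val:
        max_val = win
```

Max sum of 4-element window in [4, 4, 3, 7, 7]
`max_val` takes the values: 0 → 18 → 21

Answer: 21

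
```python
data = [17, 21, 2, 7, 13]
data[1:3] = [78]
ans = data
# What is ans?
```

Trace:
`data = [17, 21, 2, 7, 13]` → data = [17, 21, 2, 7, 13]
`data[1:3] = [78]` → data = [17, 78, 7, 13]
`ans = data` → ans = [17, 78, 7, 13]
So ans = [17, 78, 7, 13]

Answer: [17, 78, 7, 13]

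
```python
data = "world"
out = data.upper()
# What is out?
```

Trace:
`data = "world"` → data = 'world'
`out = data.upper()` → out = 'WORLD'
So out = 'WORLD'

Answer: 'WORLD'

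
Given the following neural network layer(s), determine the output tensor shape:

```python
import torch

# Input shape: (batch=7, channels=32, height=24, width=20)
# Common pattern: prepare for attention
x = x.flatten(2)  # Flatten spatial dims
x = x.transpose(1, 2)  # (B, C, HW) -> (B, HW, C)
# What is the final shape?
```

Input: (7, 32, 24, 20) -> after flatten(2): (7, 32, 480) -> Output: (7, 480, 32)

Answer: (7, 480, 32)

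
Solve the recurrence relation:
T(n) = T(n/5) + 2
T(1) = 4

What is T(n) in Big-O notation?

Each step divides n by 5 and adds 2. After log_5(n) steps we reach T(1)=4. So T(n) = 2·log_5(n) + 4 = O(log n).

Answer: O(log n)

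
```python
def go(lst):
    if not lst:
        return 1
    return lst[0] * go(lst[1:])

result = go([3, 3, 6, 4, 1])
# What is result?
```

Product over [3, 3, 6, 4, 1] = 3 * 3 * 6 * 4 * 1 = 216

Answer: 216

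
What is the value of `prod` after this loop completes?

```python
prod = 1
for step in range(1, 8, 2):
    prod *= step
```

Product of 1, 3, 5, ... up to 7
`prod` takes the values: 1 → 3 → 15 → 105

Answer: 105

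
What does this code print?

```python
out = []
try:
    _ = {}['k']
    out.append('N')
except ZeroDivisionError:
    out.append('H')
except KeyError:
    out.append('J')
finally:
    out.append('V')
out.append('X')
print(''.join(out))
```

Execution trace: 'J' (except KeyError) → 'V' (finally) → 'X' (after the try/except). Output: JVX

Answer: JVX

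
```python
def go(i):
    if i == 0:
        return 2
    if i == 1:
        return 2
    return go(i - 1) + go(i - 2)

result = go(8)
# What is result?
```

Build up from base cases: go(0)=2, go(1)=2, go(2)=4, go(3)=6, go(4)=10, go(5)=16, go(6)=26, ..., go(8)=68

Answer: 68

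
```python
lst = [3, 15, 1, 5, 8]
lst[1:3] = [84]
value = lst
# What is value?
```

Trace:
`lst = [3, 15, 1, 5, 8]` → lst = [3, 15, 1, 5, 8]
`lst[1:3] = [84]` → lst = [3, 84, 5, 8]
`value = lst` → value = [3, 84, 5, 8]
So value = [3, 84, 5, 8]

Answer: [3, 84, 5, 8]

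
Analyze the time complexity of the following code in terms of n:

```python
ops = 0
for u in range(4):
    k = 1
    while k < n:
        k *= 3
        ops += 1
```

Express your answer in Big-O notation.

Each loop level contributes: 1 × log n. Multiplying the contributions gives O(log n).

Answer: O(log n)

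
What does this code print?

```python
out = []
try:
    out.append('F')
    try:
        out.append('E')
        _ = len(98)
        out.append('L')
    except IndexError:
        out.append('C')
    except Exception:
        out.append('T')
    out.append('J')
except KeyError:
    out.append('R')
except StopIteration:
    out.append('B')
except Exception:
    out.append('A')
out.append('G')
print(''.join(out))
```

Execution trace: 'F' (try body) → 'E' (inner try body) → 'T' (inner except Exception) → 'J' (try body, no exception) → 'G' (after the try/except). Output: FETJG

Answer: FETJG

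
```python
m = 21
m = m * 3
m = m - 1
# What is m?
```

Trace:
`m = 21` → m = 21
`m = m * 3` → m = 63
`m = m - 1` → m = 62
So m = 62

Answer: 62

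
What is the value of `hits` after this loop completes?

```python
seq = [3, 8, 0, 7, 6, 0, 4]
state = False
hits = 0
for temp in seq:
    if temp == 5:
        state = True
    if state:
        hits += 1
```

Count elements after first 5 in [3, 8, 0, 7, 6, 0, 4]
`hits` takes the values: 0

Answer: 0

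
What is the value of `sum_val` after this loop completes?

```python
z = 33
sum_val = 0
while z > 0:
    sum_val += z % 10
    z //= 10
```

Sum digits of 33
`sum_val` takes the values: 0 → 3 → 6

Answer: 6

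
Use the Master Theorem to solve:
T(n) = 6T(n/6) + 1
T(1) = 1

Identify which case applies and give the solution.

a=6, b=6, f(n)=1. log_6(6) = 1. Since c=0 < 1, Case 1 applies: T(n) = Θ(n^log_b(a)) = O(n).

Answer: O(n) - Case 1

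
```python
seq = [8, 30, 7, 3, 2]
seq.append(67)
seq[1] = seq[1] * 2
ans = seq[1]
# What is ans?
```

Trace:
`seq = [8, 30, 7, 3, 2]` → seq = [8, 30, 7, 3, 2]
`seq.append(67)` → seq = [8, 30, 7, 3, 2, 67]
`seq[1] = seq[1] * 2` → seq = [8, 60, 7, 3, 2, 67]
`ans = seq[1]` → ans = 60
So ans = 60

Answer: 60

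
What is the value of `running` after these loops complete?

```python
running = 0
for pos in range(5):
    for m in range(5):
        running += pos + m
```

Sum of all pos+m for pos,m in 5x5
`running` takes the values: 0 → 1 → 3 → 6 → 10 → 11 → 13 → 16 → 20 → 25 → 27 → 30 → 34 → 39 → 45 → 48 → 52 → 57 → 63 → 70 → 74 → 79 → 85 → 92 → 100

Answer: 100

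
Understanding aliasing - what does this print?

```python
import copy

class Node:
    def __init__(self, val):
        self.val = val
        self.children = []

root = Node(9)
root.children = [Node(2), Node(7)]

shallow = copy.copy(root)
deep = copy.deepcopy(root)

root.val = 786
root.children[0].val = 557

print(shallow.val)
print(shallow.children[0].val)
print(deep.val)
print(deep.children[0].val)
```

Key concept: deep copy with custom objects.
Step by step:
`root = Node(9)` → root = Node(val=9, children=[])
`root.children = [Node(2), Node(7)]` → root = Node(val=9, children=[Node(val=2, children=[]), Node(val=7, children=[])])
`shallow = copy.copy(root)` → shallow = Node(val=9, children=[Node(val=2, children=[]), Node(val=7, children=[])])
`deep = copy.deepcopy(root)` → deep = Node(val=9, children=[Node(val=2, children=[]), Node(val=7, children=[])])
`root.val = 786` → root = Node(val=786, children=[Node(val=2, children=[]), Node(val=7, children=[])])
`root.children[0].val = 557` → root = Node(val=786, children=[Node(val=557, children=[]), Node(val=7, children=[])]); shallow = Node(val=9, children=[Node(val=557, children=[]), Node(val=7, children=[])])
`print(shallow.val)` → prints 9
`print(shallow.children[0].val)` → prints 557
`print(deep.val)` → prints 9
`print(deep.children[0].val)` → prints 2

Answer:
9
557
9
2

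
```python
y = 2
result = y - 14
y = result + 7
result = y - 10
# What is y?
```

Trace:
`y = 2` → y = 2
`result = y - 14` → result = -12
`y = result + 7` → y = -5
`result = y - 10` → result = -15
So y = -5

Answer: -5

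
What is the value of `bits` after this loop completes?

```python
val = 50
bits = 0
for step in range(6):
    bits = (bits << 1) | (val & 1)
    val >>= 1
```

Reverse lowest 6 bits of 50
`bits` takes the values: 0 → 1 → 2 → 4 → 9 → 19

Answer: 19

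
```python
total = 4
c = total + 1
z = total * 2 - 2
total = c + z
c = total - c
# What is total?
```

Trace:
`total = 4` → total = 4
`c = total + 1` → c = 5
`z = total * 2 - 2` → z = 6
`total = c + z` → total = 11
`c = total - c` → c = 6
So total = 11

Answer: 11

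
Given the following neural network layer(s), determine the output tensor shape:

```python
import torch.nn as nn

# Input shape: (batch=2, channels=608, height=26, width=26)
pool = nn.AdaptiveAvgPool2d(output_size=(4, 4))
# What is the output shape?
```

Input: (2, 608, 26, 26) -> Output: (2, 608, 4, 4)

Answer: (2, 608, 4, 4)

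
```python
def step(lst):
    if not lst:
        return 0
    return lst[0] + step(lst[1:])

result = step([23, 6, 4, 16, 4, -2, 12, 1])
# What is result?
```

23 + 6 + 4 + 16 + 4 + (-2) + 12 + 1 + 0 = 64

Answer: 64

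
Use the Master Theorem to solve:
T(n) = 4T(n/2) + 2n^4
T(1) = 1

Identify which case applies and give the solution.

a=4, b=2, f(n)=2n^4. log_2(4) = 2. Since c=4 > 2 and the regularity condition holds (4(n/2)^4 = (4/2^4)n^4 with 4/2^4 < 1), Case 3 applies: T(n) = Θ(f(n)) = O(n^4).

Answer: O(n^4) - Case 3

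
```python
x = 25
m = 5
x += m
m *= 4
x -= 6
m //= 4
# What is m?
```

Trace:
`x = 25` → x = 25
`m = 5` → m = 5
`x += m` → x = 30
`m *= 4` → m = 20
`x -= 6` → x = 24
`m //= 4` → m = 5
So m = 5

Answer: 5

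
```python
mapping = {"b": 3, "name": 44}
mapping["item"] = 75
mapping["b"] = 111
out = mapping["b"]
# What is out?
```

Trace:
`mapping = {"b": 3, "name": 44}` → mapping = {'b': 3, 'name': 44}
`mapping["item"] = 75` → mapping = {'b': 3, 'name': 44, 'item': 75}
`mapping["b"] = 111` → mapping = {'b': 111, 'name': 44, 'item': 75}
`out = mapping["b"]` → out = 111
So out = 111

Answer: 111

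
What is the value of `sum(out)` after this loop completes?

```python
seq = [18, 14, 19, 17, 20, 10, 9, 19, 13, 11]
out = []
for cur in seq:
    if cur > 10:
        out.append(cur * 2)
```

Sum of doubled values > 10
`out` takes the values: [] → [36] → [36, 28] → [36, 28, 38] → [36, 28, 38, 34] → [36, 28, 38, 34, 40] → [36, 28, 38, 34, 40, 38] → [36, 28, 38, 34, 40, 38, 26] → [36, 28, 38, 34, 40, 38, 26, 22]
So `sum(out)` = 262

Answer: 262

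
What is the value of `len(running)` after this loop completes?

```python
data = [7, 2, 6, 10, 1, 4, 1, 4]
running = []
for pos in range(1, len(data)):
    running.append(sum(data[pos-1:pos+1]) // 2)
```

Number of 2-element averages
`running` takes the values: [] → [4] → [4, 4] → [4, 4, 8] → [4, 4, 8, 5] → [4, 4, 8, 5, 2] → [4, 4, 8, 5, 2, 2] → [4, 4, 8, 5, 2, 2, 2]
So `len(running)` = 7

Answer: 7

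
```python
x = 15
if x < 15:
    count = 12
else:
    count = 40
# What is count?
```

Trace:
`x = 15` → x = 15
`if x < 15: ...` → x < 15 is False, take else branch → count = 40
So count = 40

Answer: 40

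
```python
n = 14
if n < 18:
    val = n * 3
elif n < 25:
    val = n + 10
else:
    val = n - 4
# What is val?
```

Trace:
`n = 14` → n = 14
`if n < 18: ...` → n < 18 is True → val = 42
So val = 42

Answer: 42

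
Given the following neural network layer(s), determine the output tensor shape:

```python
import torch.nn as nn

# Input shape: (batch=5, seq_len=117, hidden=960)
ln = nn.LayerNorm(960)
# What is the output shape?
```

Input: (5, 117, 960) -> Output: (5, 117, 960)

Answer: (5, 117, 960)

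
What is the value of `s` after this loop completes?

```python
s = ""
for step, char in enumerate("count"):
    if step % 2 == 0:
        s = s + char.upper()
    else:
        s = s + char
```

Uppercase even positions in 'count'
`s` takes the values: "" → "C" → "Co" → "CoU" → "CoUn" → "CoUnT"

Answer: "CoUnT"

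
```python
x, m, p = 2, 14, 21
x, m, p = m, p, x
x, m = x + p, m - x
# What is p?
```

Trace:
`x, m, p = 2, 14, 21` → x = 2; m = 14; p = 21
`x, m, p = m, p, x` → x = 14; m = 21; p = 2
`x, m = x + p, m - x` → x = 16; m = 7
So p = 2

Answer: 2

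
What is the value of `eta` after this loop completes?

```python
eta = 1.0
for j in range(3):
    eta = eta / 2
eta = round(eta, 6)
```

Halving LR 3 times: 1 / 2^3
`eta` takes the values: 1.0 → 0.5 → 0.25 → 0.125

Answer: 0.125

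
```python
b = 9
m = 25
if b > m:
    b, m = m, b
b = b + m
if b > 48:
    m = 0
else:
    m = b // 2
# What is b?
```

Trace:
`b = 9` → b = 9
`m = 25` → m = 25
`if b > m: ...` → b > m is False → no variable changes
`b = b + m` → b = 34
`if b > 48: ...` → b > 48 is False, take else branch → m = 17
So b = 34

Answer: 34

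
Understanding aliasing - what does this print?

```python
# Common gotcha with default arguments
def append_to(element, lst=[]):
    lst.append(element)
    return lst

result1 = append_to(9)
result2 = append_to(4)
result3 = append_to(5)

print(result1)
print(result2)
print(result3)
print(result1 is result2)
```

Key concept: mutable default argument gotcha.
Step by step:
`result1 = append_to(9)` → result1 = [9]
`result2 = append_to(4)` → result1 = [9, 4] (same object as result2); result2 = [9, 4] (same object as result1)
`result3 = append_to(5)` → result1 = [9, 4, 5] (same object as result2, result3); result2 = [9, 4, 5] (same object as result1, result3); result3 = [9, 4, 5] (same object as result1, result2)
`print(result1)` → prints [9, 4, 5]
`print(result2)` → prints [9, 4, 5]
`print(result3)` → prints [9, 4, 5]
`print(result1 is result2)` → prints True

Answer:
[9, 4, 5]
[9, 4, 5]
[9, 4, 5]
True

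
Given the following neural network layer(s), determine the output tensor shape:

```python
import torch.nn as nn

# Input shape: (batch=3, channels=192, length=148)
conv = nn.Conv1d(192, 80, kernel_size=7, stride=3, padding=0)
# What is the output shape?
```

Input: (3, 192, 148) -> Output: (3, 80, 48)

Answer: (3, 80, 48)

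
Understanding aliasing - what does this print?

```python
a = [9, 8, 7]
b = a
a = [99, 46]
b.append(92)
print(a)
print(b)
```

Key concept: rebinding vs mutation: a is rebound to a new list, b still points at the original.
Step by step:
`a = [9, 8, 7]` → a = [9, 8, 7]
`b = a` → b = [9, 8, 7] (same object as a)
`a = [99, 46]` → a = [99, 46]
`b.append(92)` → b = [9, 8, 7, 92]
`print(a)` → prints [99, 46]
`print(b)` → prints [9, 8, 7, 92]

Answer:
[99, 46]
[9, 8, 7, 92]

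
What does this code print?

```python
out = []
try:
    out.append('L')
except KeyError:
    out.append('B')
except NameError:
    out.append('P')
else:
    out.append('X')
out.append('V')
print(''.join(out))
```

Execution trace: 'L' (try body, no exception) → 'X' (else) → 'V' (after the try/except). Output: LXV

Answer: LXV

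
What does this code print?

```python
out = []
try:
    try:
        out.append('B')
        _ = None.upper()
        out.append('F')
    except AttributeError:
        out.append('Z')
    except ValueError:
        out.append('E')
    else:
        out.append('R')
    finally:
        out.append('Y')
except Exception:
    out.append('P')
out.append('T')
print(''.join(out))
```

Execution trace: 'B' (inner try body) → 'Z' (inner except AttributeError) → 'Y' (inner finally) → 'T' (after the try/except). Output: BZYT

Answer: BZYT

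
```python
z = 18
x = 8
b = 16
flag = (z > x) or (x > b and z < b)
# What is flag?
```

Trace:
`z = 18` → z = 18
`x = 8` → x = 8
`b = 16` → b = 16
`flag = (z > x) or (x > b and z < b)` → flag = True
So flag = True

Answer: True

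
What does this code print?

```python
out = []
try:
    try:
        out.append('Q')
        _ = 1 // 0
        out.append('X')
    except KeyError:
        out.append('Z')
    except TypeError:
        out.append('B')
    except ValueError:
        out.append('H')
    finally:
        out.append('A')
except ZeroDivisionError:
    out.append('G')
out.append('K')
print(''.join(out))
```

Execution trace: 'Q' (try body) → 'A' (finally) → 'G' (outer except ZeroDivisionError) → 'K' (after the try/except). Output: QAGK

Answer: QAGK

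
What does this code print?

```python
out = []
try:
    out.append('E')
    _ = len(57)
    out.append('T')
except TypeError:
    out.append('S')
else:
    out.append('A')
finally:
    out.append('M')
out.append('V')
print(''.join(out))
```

Execution trace: 'E' (try body) → 'S' (except TypeError) → 'M' (finally) → 'V' (after the try/except). Output: ESMV

Answer: ESMV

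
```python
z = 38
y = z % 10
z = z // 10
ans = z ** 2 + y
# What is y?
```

Trace:
`z = 38` → z = 38
`y = z % 10` → y = 8
`z = z // 10` → z = 3
`ans = z ** 2 + y` → ans = 17
So y = 8

Answer: 8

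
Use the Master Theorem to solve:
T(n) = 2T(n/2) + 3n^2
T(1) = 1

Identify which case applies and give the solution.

a=2, b=2, f(n)=3n^2. log_2(2) = 1. Since c=2 > 1 and the regularity condition holds (2(n/2)^2 = (2/2^2)n^2 with 2/2^2 < 1), Case 3 applies: T(n) = Θ(f(n)) = O(n^2).

Answer: O(n^2) - Case 3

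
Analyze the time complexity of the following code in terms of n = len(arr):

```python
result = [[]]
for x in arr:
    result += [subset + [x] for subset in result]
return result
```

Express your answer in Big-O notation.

This is subset (power-set) generation — 2^n subsets, each materialised as a list of up to n elements. Time complexity: O(n · 2^n).

Answer: O(n · 2^n)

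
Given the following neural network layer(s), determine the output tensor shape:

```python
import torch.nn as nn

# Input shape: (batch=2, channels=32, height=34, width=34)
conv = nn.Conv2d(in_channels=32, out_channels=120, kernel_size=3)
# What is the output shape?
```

Input: (2, 32, 34, 34) -> Output: (2, 120, 32, 32)

Answer: (2, 120, 32, 32)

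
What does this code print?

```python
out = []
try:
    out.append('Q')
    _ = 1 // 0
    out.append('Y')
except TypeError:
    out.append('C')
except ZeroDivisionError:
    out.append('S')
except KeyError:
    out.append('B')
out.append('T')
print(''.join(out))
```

Execution trace: 'Q' (try body) → 'S' (except ZeroDivisionError) → 'T' (after the try/except). Output: QST

Answer: QST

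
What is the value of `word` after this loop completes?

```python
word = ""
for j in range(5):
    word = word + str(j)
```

Concatenate digits 0 to 4
`word` takes the values: "" → "0" → "01" → "012" → "0123" → "01234"

Answer: "01234"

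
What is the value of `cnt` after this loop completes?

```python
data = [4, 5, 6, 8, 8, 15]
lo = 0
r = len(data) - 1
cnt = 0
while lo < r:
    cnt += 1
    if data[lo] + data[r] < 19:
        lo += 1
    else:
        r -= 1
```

Steps to find pair summing to 19
`cnt` takes the values: 0 → 1 → 2 → 3 → 4 → 5

Answer: 5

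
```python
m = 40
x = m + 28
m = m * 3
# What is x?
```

Trace:
`m = 40` → m = 40
`x = m + 28` → x = 68
`m = m * 3` → m = 120
So x = 68

Answer: 68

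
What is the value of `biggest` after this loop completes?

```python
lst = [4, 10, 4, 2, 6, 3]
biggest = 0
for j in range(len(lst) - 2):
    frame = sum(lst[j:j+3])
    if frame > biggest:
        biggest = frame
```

Max sum of 3-element window in [4, 10, 4, 2, 6, 3]
`biggest` takes the values: 0 → 18

Answer: 18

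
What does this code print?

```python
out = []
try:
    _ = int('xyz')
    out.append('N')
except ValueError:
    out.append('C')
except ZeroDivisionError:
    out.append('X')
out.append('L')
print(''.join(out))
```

Execution trace: 'C' (except ValueError) → 'L' (after the try/except). Output: CL

Answer: CL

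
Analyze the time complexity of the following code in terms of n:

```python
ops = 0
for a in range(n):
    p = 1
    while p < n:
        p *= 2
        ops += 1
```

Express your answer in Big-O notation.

Each loop level contributes: n × log n. Multiplying the contributions gives O(n log n).

Answer: O(n log n)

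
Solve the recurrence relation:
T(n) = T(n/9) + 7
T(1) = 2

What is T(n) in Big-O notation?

Each step divides n by 9 and adds 7. After log_9(n) steps we reach T(1)=2. So T(n) = 7·log_9(n) + 2 = O(log n).

Answer: O(log n)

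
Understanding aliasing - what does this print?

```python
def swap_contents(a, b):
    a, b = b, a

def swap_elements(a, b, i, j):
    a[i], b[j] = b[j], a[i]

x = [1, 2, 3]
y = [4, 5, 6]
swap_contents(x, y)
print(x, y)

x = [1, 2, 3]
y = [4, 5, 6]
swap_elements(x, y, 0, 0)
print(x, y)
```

Key concept: parameter rebinding vs mutation.
Step by step:
`x = [1, 2, 3]` → x = [1, 2, 3]
`y = [4, 5, 6]` → y = [4, 5, 6]
`swap_contents(x, y)` → no visible change to tracked variables
`print(x, y)` → prints [1, 2, 3] [4, 5, 6]
`x = [1, 2, 3]` → x = [1, 2, 3]
`y = [4, 5, 6]` → y = [4, 5, 6]
`swap_elements(x, y, 0, 0)` → x = [4, 2, 3]; y = [1, 5, 6]
`print(x, y)` → prints [4, 2, 3] [1, 5, 6]

Answer:
[1, 2, 3] [4, 5, 6]
[4, 2, 3] [1, 5, 6]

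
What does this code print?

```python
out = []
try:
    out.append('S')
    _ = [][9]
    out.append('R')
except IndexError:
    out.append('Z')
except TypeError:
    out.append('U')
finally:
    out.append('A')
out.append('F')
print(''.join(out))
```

Execution trace: 'S' (try body) → 'Z' (except IndexError) → 'A' (finally) → 'F' (after the try/except). Output: SZAF

Answer: SZAF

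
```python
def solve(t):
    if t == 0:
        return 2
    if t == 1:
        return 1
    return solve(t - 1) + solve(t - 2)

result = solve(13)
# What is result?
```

Build up from base cases: solve(0)=2, solve(1)=1, solve(2)=3, solve(3)=4, solve(4)=7, solve(5)=11, solve(6)=18, ..., solve(13)=521

Answer: 521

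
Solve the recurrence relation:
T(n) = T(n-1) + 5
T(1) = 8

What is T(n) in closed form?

Unrolling: T(n) = T(1) + 5·(n-1) = 8 + 5(n-1) = 5n + 3.

Answer: T(n) = 5n + 3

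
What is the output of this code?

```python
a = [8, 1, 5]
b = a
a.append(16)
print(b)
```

Key concept: basic list aliasing.
Step by step:
`a = [8, 1, 5]` → a = [8, 1, 5]
`b = a` → b = [8, 1, 5] (same object as a)
`a.append(16)` → a = [8, 1, 5, 16] (same object as b); b = [8, 1, 5, 16] (same object as a)
`print(b)` → prints [8, 1, 5, 16]

Answer: [8, 1, 5, 16]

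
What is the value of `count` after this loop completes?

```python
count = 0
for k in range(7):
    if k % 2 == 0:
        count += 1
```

Count numbers divisible by 2 in range(7)
`count` takes the values: 0 → 1 → 2 → 3 → 4

Answer: 4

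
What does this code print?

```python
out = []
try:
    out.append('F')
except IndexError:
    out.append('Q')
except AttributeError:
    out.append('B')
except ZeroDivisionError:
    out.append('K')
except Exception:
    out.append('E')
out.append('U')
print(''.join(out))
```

Execution trace: 'F' (try body, no exception) → 'U' (after the try/except). Output: FU

Answer: FU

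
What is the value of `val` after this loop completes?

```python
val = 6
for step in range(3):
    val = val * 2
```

Multiply by 2, 3 times: 6 * 2^3 = 48
`val` takes the values: 6 → 12 → 24 → 48

Answer: 48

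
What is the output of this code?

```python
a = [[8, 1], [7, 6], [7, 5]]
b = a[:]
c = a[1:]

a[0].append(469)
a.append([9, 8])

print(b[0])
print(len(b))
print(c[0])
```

Key concept: slice with nested mutation.
Step by step:
`a = [[8, 1], [7, 6], [7, 5]]` → a = [[8, 1], [7, 6], [7, 5]]
`b = a[:]` → b = [[8, 1], [7, 6], [7, 5]]
`c = a[1:]` → c = [[7, 6], [7, 5]]
`a[0].append(469)` → a = [[8, 1, 469], [7, 6], [7, 5]]; b = [[8, 1, 469], [7, 6], [7, 5]]
`a.append([9, 8])` → a = [[8, 1, 469], [7, 6], [7, 5], [9, 8]]
`print(b[0])` → prints [8, 1, 469]
`print(len(b))` → prints 3
`print(c[0])` → prints [7, 6]

Answer:
[8, 1, 469]
3
[7, 6]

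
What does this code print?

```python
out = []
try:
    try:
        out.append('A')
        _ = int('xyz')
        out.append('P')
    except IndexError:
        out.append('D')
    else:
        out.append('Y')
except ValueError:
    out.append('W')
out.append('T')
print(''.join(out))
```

Execution trace: 'A' (try body) → 'W' (outer except ValueError) → 'T' (after the try/except). Output: AWT

Answer: AWT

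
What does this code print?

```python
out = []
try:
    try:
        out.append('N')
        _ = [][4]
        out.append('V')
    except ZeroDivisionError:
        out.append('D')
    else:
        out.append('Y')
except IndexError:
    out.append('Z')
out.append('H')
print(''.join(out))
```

Execution trace: 'N' (try body) → 'Z' (outer except IndexError) → 'H' (after the try/except). Output: NZH

Answer: NZH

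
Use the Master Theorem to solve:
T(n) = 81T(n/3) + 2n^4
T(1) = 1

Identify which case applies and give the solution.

a=81, b=3, f(n)=2n^4. log_3(81) = 4. Since c=4 = 4, Case 2 applies: T(n) = Θ(n^log_b(a) · log n) = O(n^4 log n).

Answer: O(n^4 log n) - Case 2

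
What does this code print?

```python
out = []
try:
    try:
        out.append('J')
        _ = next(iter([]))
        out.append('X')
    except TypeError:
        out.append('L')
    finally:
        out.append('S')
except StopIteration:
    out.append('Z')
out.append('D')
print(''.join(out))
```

Execution trace: 'J' (try body) → 'S' (finally) → 'Z' (outer except StopIteration) → 'D' (after the try/except). Output: JSZD

Answer: JSZD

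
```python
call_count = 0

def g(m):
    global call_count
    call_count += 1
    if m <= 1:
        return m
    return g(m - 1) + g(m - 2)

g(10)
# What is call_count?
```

Calls(m) = 1 + Calls(m-1) + Calls(m-2); Calls(0)=Calls(1)=1. For m=10 this gives 177.

Answer: 177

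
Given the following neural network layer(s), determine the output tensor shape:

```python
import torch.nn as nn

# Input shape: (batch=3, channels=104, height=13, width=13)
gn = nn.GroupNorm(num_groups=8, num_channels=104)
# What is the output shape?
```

Input: (3, 104, 13, 13) -> Output: (3, 104, 13, 13)

Answer: (3, 104, 13, 13)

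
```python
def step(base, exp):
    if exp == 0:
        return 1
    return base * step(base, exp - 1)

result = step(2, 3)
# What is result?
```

step(2, 3) = 2 * 2 * 2 = 8

Answer: 8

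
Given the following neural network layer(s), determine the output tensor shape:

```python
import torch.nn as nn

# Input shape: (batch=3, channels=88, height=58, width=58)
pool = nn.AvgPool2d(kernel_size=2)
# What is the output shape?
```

Input: (3, 88, 58, 58) -> Output: (3, 88, 29, 29)

Answer: (3, 88, 29, 29)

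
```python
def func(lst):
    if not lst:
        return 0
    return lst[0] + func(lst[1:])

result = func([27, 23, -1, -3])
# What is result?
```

27 + 23 + (-1) + (-3) + 0 = 46

Answer: 46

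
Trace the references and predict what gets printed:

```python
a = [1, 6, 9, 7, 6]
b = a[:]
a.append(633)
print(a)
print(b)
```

Key concept: slice [:] creates copy.
Step by step:
`a = [1, 6, 9, 7, 6]` → a = [1, 6, 9, 7, 6]
`b = a[:]` → b = [1, 6, 9, 7, 6]
`a.append(633)` → a = [1, 6, 9, 7, 6, 633]
`print(a)` → prints [1, 6, 9, 7, 6, 633]
`print(b)` → prints [1, 6, 9, 7, 6]

Answer:
[1, 6, 9, 7, 6, 633]
[1, 6, 9, 7, 6]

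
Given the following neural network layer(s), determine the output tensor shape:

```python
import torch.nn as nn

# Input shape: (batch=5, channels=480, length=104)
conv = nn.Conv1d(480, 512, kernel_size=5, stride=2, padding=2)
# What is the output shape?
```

Input: (5, 480, 104) -> Output: (5, 512, 52)

Answer: (5, 512, 52)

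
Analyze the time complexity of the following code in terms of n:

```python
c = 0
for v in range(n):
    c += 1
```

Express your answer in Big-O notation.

Each loop level contributes: n. Multiplying the contributions gives O(n).

Answer: O(n)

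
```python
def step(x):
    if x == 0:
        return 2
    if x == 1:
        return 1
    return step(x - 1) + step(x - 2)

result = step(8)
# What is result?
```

Build up from base cases: step(0)=2, step(1)=1, step(2)=3, step(3)=4, step(4)=7, step(5)=11, step(6)=18, ..., step(8)=47

Answer: 47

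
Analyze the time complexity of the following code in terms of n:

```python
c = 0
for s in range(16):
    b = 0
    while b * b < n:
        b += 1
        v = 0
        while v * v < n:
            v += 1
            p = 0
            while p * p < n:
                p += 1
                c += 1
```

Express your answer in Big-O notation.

Each loop level contributes: 1 × √n × √n × √n. Multiplying the contributions gives O(n√n).

Answer: O(n√n)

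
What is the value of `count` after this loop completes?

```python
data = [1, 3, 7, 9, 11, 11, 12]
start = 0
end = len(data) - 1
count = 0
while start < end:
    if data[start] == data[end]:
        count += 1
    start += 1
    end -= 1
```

Count matching pairs from ends
`count` takes the values: 0

Answer: 0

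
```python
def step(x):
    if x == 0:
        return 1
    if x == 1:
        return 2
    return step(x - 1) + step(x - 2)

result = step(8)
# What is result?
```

Build up from base cases: step(0)=1, step(1)=2, step(2)=3, step(3)=5, step(4)=8, step(5)=13, step(6)=21, ..., step(8)=55

Answer: 55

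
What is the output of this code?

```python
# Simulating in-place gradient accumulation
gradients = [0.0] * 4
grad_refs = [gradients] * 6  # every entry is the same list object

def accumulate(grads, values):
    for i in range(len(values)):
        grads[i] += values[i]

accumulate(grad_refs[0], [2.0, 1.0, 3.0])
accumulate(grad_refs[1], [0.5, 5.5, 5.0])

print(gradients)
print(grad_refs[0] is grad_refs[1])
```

Key concept: gradient accumulation aliasing.
Step by step:
`gradients = [0.0] * 4` → gradients = [0.0, 0.0, 0.0, 0.0]
`grad_refs = [gradients] * 6` → grad_refs = [[0.0, 0.0, 0.0, 0.0], [0.0, 0.0, 0.0, 0.0], [0.0, 0.0, 0.0, 0.0], [0.0, 0.0, 0.0, 0.0], [0.0, 0.0, 0.0, 0.0], [0.0, 0.0, 0.0, 0.0]]
`accumulate(grad_refs[0], [2.0, 1.0, 3.0])` → gradients = [2.0, 1.0, 3.0, 0.0]; grad_refs = [[2.0, 1.0, 3.0, 0.0], [2.0, 1.0, 3.0, 0.0], [2.0, 1.0, 3.0, 0.0], [2.0, 1.0, 3.0, 0.0], [2.0, 1.0, 3.0, 0.0], [2.0, 1.0, 3.0, 0.0]]
`accumulate(grad_refs[1], [0.5, 5.5, 5.0])` → gradients = [2.5, 6.5, 8.0, 0.0]; grad_refs = [[2.5, 6.5, 8.0, 0.0], [2.5, 6.5, 8.0, 0.0], [2.5, 6.5, 8.0, 0.0], [2.5, 6.5, 8.0, 0.0], [2.5, 6.5, 8.0, 0.0], [2.5, 6.5, 8.0, 0.0]]
`print(gradients)` → prints [2.5, 6.5, 8.0, 0.0]
`print(grad_refs[0] is grad_refs[1])` → prints True

Answer:
[2.5, 6.5, 8.0, 0.0]
True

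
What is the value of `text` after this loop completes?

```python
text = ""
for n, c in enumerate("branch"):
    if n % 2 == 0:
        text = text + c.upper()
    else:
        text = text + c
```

Uppercase even positions in 'branch'
`text` takes the values: "" → "B" → "Br" → "BrA" → "BrAn" → "BrAnC" → "BrAnCh"

Answer: "BrAnCh"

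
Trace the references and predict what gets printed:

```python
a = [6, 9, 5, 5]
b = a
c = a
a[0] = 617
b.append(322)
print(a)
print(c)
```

Key concept: multiple aliases.
Step by step:
`a = [6, 9, 5, 5]` → a = [6, 9, 5, 5]
`b = a` → b = [6, 9, 5, 5] (same object as a)
`c = a` → c = [6, 9, 5, 5] (same object as a, b)
`a[0] = 617` → a = [617, 9, 5, 5] (same object as b, c); b = [617, 9, 5, 5] (same object as a, c); c = [617, 9, 5, 5] (same object as a, b)
`b.append(322)` → a = [617, 9, 5, 5, 322] (same object as b, c); b = [617, 9, 5, 5, 322] (same object as a, c); c = [617, 9, 5, 5, 322] (same object as a, b)
`print(a)` → prints [617, 9, 5, 5, 322]
`print(c)` → prints [617, 9, 5, 5, 322]

Answer:
[617, 9, 5, 5, 322]
[617, 9, 5, 5, 322]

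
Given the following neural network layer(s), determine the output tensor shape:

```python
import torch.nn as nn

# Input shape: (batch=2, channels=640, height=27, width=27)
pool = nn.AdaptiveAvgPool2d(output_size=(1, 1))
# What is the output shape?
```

Input: (2, 640, 27, 27) -> Output: (2, 640, 1, 1)

Answer: (2, 640, 1, 1)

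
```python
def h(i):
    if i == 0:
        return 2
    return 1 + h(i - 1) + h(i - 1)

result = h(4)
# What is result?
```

h(i) = 1 + 2·h(i-1), h(0)=2. Closed form: (2+1)·2^4 - 1 = 47.

Answer: 47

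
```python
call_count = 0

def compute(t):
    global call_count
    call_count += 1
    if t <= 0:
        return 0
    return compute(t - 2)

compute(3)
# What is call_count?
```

Linear recursion stepping by 2: 3 calls from t=3 down to ≤0.

Answer: 3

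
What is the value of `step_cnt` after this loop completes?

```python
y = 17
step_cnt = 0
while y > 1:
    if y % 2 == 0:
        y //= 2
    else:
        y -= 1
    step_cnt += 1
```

Steps to reduce 17 to 1
`step_cnt` takes the values: 0 → 1 → 2 → 3 → 4 → 5

Answer: 5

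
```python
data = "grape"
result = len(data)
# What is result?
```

Trace:
`data = "grape"` → data = 'grape'
`result = len(data)` → result = 5
So result = 5

Answer: 5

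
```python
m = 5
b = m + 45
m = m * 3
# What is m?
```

Trace:
`m = 5` → m = 5
`b = m + 45` → b = 50
`m = m * 3` → m = 15
So m = 15

Answer: 15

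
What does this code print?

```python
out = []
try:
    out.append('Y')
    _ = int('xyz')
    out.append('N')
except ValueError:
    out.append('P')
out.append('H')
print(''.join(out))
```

Execution trace: 'Y' (try body) → 'P' (except ValueError) → 'H' (after the try/except). Output: YPH

Answer: YPH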